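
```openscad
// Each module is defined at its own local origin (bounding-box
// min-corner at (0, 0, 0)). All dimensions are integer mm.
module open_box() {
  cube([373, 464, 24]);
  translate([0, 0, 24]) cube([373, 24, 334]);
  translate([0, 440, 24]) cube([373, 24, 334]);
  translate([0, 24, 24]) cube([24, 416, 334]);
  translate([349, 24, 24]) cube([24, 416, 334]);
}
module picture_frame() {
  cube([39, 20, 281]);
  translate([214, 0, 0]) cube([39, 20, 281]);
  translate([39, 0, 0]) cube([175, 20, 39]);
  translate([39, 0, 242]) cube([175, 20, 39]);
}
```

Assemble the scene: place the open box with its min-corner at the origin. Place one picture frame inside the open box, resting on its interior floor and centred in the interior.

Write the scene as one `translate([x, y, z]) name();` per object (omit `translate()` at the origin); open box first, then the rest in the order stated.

open_box();
translate([60, 222, 24]) picture_frame();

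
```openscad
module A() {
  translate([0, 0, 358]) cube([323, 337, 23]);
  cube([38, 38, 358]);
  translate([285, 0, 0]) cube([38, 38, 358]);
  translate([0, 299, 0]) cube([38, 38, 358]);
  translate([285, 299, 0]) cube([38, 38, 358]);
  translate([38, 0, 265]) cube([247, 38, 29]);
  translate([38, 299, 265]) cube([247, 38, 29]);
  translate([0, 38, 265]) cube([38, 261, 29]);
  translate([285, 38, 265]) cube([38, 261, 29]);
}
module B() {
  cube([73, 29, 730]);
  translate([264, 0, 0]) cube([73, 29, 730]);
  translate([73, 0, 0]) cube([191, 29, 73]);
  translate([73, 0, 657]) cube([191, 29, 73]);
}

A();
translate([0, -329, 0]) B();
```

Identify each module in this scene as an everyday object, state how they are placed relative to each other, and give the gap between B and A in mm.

The picture frame's nearest face is 300 mm from the stool's −y face.

A is a stool. B is a picture frame. The picture frame is on the floor beside the stool on its −y side. The gap between the picture frame and the stool is 300 mm.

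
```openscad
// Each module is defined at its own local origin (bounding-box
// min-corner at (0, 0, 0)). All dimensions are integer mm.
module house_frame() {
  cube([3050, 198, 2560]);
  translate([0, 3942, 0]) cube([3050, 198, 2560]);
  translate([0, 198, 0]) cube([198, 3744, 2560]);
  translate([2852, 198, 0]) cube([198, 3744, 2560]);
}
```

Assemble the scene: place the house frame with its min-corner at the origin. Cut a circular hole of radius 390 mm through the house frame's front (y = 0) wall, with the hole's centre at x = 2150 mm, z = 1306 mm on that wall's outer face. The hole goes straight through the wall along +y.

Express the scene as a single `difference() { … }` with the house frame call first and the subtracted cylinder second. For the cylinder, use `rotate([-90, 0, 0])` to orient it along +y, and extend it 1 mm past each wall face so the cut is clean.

difference() {
  house_frame();
  translate([2150, -1, 1306]) rotate([-90, 0, 0]) cylinder(h = 200, r = 390);
}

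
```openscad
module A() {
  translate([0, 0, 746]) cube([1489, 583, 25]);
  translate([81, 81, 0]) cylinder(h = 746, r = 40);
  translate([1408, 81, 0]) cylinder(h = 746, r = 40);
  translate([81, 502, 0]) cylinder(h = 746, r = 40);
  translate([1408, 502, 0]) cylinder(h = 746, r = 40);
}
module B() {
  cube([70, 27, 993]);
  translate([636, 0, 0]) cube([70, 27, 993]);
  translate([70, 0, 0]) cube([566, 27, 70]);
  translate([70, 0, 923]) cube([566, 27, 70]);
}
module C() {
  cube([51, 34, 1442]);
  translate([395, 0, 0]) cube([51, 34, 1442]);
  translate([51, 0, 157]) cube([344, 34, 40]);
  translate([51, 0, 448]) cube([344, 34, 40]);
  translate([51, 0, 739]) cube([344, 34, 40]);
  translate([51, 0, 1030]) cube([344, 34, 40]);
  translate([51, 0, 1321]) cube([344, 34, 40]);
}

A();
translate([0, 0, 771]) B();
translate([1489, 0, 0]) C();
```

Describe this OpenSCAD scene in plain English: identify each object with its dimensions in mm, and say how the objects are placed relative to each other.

A is a table: top 1489 mm (x) × 583 mm (y), 25 mm thick, upper face at z = 771 mm, on four round legs of 80 mm diameter, each leg's bounding box inset 41 mm from the nearest pair of top edges, running from z = 0 to the bottom of the top.

B is a rectangular picture frame lying in the x–z plane (depth along y). The opening is 566 mm wide (x) by 853 mm tall (z), surrounded by a border 70 mm wide on all four sides. The frame is 27 mm deep and is made of two full-height vertical stiles with two horizontal rails fitted between them.

C is a straight ladder. Two 51×34 mm vertical rails, 1442 mm tall, stand 446 mm apart (outside-to-outside) with their front faces coplanar on the −y side. 5 rungs, each 34 mm deep and 40 mm tall, span between the inner faces of the rails, front faces flush with the rails. The lowest rung's underside is at z = 157 mm and rungs are spaced 291 mm apart (underside to underside).

The picture frame is on top of the table. The ladder is against the table's +x side, with their −y faces flush.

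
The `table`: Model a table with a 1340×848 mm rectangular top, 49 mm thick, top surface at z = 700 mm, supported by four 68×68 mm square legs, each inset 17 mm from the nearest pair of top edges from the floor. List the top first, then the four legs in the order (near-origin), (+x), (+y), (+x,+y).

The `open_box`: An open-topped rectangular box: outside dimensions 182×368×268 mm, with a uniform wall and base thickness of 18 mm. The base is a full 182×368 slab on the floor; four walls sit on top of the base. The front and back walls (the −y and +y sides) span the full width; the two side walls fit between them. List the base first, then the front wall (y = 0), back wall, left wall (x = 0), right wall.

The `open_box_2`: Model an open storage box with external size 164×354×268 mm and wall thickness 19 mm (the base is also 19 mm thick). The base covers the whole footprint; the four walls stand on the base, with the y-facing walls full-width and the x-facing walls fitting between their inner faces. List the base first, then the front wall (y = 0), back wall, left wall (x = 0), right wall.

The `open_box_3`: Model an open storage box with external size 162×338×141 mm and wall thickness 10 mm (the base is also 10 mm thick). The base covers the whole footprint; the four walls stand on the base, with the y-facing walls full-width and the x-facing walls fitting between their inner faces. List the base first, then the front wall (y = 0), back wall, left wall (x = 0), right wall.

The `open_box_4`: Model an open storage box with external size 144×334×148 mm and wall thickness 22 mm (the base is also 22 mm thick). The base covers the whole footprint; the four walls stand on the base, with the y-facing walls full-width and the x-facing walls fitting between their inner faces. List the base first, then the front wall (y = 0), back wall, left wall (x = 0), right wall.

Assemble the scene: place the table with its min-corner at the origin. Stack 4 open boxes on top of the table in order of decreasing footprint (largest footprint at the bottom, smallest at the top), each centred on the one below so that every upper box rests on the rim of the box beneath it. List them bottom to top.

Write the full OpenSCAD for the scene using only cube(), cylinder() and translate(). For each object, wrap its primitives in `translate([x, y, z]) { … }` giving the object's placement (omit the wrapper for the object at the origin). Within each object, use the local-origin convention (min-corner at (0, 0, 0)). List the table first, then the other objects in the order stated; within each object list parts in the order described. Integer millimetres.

translate([0, 0, 651]) cube([1340, 848, 49]);
translate([17, 17, 0]) cube([68, 68, 651]);
translate([1255, 17, 0]) cube([68, 68, 651]);
translate([17, 763, 0]) cube([68, 68, 651]);
translate([1255, 763, 0]) cube([68, 68, 651]);
translate([579, 240, 700]) {
  cube([182, 368, 18]);
  translate([0, 0, 18]) cube([182, 18, 250]);
  translate([0, 350, 18]) cube([182, 18, 250]);
  translate([0, 18, 18]) cube([18, 332, 250]);
  translate([164, 18, 18]) cube([18, 332, 250]);
}
translate([588, 247, 968]) {
  cube([164, 354, 19]);
  translate([0, 0, 19]) cube([164, 19, 249]);
  translate([0, 335, 19]) cube([164, 19, 249]);
  translate([0, 19, 19]) cube([19, 316, 249]);
  translate([145, 19, 19]) cube([19, 316, 249]);
}
translate([589, 255, 1236]) {
  cube([162, 338, 10]);
  translate([0, 0, 10]) cube([162, 10, 131]);
  translate([0, 328, 10]) cube([162, 10, 131]);
  translate([0, 10, 10]) cube([10, 318, 131]);
  translate([152, 10, 10]) cube([10, 318, 131]);
}
translate([598, 257, 1377]) {
  cube([144, 334, 22]);
  translate([0, 0, 22]) cube([144, 22, 126]);
  translate([0, 312, 22]) cube([144, 22, 126]);
  translate([0, 22, 22]) cube([22, 290, 126]);
  translate([122, 22, 22]) cube([22, 290, 126]);
}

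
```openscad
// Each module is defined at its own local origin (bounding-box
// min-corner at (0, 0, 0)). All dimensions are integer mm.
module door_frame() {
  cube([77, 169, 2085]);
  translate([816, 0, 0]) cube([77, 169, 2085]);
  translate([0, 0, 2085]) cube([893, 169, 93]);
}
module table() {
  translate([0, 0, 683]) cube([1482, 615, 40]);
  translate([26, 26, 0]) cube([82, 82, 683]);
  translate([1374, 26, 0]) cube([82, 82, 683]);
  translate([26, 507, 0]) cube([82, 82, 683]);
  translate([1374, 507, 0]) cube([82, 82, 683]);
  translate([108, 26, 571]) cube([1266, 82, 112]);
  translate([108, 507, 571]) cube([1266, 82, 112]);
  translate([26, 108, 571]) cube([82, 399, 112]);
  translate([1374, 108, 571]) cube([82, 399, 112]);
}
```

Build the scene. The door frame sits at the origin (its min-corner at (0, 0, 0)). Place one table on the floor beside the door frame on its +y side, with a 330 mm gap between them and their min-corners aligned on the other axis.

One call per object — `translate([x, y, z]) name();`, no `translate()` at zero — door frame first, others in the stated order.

door_frame();
translate([0, 499, 0]) table();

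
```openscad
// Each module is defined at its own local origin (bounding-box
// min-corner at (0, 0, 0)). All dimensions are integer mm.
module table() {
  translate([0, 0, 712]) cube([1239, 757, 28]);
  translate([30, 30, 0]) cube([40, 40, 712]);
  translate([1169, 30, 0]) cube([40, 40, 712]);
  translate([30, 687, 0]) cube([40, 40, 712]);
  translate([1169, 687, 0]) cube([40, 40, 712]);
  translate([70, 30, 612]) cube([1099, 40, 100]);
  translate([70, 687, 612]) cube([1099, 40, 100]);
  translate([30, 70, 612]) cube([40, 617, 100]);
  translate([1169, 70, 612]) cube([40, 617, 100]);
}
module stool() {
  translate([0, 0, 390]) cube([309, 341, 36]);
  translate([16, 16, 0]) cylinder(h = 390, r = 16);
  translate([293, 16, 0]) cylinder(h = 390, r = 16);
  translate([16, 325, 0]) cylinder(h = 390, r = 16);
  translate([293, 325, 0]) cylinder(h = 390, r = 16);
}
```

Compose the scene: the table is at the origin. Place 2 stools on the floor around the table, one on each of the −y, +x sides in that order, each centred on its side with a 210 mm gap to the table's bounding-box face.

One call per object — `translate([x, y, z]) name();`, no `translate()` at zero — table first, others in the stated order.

table();
translate([465, -551, 0]) stool();
translate([1449, 208, 0]) stool();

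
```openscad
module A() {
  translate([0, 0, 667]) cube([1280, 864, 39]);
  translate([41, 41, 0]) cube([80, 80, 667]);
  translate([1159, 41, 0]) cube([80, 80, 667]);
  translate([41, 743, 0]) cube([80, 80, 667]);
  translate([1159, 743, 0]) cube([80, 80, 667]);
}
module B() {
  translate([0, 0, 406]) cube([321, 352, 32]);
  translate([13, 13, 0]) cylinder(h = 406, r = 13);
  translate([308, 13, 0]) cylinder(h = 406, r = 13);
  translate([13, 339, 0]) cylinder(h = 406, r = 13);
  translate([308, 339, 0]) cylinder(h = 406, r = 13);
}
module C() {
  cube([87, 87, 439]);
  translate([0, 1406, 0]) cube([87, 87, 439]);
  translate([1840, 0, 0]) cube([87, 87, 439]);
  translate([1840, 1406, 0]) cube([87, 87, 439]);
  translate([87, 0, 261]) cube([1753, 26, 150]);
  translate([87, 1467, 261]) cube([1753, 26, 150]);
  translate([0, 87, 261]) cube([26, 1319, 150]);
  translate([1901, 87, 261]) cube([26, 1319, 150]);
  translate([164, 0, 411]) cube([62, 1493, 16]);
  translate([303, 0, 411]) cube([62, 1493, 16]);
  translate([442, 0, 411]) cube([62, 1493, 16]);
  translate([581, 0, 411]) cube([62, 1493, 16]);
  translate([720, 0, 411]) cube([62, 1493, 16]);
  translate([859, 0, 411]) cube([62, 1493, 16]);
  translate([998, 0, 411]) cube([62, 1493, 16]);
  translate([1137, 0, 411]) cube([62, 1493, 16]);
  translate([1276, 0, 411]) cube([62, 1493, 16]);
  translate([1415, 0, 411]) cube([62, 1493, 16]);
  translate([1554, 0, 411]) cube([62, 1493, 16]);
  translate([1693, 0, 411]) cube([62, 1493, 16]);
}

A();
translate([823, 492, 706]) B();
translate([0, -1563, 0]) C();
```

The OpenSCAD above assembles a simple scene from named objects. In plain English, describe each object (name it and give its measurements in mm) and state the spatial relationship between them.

A is a table: top 1280 mm (x) × 864 mm (y), 39 mm thick, upper face at z = 706 mm, on four 80×80 mm square legs, each inset 41 mm from the nearest pair of top edges, running from z = 0 to the bottom of the top.

B is a simple wooden stool: a rectangular seat 321 mm (x) by 352 mm (y), 32 mm thick, top face at z = 438 mm, on four round legs, each 26 mm in diameter. The legs rest on z = 0, each leg's axis is inset half a diameter from the nearest pair of seat edges (so the leg's bounding box is flush with the corner).

C is a bed frame 1927 mm long (x) by 1493 mm wide (y). Four 87×87 mm corner posts, 439 mm tall, at the corners of the footprint. Four rails of 26 mm thickness and 150 mm height run between adjacent posts with their undersides at z = 261 mm, their outer faces flush with the outside of the frame (the two x-running rails run between the posts' inner faces; the two y-running rails run between the posts' inner faces). 12 slats, each 62 mm wide (x) and 16 mm thick, lie across the top of the two x-running rails, running the full 1493 mm width of the frame in y; the slats are evenly spaced along x between the inner faces of the end posts with equal gaps (rounded down to the nearest mm) at the −x end and between each pair — any rounding remainder accumulates at the +x end.

The stool is on top of the table. The bed frame is on the floor beside the table on its −y side.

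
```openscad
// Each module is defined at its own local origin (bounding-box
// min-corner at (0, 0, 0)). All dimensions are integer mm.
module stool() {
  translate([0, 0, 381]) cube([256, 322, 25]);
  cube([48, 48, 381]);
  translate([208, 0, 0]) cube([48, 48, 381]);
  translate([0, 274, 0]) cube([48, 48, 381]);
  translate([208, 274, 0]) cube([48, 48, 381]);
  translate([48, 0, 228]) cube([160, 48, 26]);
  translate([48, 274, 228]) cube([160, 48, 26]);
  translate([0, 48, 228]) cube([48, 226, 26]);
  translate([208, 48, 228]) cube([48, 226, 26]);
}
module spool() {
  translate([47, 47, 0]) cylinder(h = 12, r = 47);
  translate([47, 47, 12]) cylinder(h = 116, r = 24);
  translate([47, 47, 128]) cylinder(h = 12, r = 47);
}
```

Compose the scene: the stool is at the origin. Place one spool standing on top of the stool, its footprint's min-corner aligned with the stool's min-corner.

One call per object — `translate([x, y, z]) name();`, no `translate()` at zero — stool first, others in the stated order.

stool();
translate([0, 0, 406]) spool();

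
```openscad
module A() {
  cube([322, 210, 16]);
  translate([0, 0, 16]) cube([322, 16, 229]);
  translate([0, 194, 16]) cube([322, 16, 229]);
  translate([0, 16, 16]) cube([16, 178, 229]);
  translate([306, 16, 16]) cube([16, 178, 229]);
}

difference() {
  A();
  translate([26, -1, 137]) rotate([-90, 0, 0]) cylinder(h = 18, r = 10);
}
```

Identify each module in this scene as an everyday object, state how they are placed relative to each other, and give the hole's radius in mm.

A is an open box. The open box has a circular hole through its front wall. The hole's radius is 10 mm.

The subtracted cylinder has r = 10 mm.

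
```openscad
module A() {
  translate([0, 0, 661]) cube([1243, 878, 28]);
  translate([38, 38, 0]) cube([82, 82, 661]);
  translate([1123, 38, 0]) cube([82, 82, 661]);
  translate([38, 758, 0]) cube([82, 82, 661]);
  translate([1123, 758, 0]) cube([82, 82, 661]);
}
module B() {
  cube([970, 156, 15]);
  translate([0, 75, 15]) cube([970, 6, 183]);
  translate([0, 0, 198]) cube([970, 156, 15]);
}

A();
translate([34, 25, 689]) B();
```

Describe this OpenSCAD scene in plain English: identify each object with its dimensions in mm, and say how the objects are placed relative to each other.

A is a table with a 1243×878 mm rectangular top, 28 mm thick, top surface at z = 689 mm, supported by four 82×82 mm square legs, each inset 38 mm from the nearest pair of top edges, running from the floor.

B is an I-beam lying along x, 970 mm long. Overall section height 213 mm. Two flanges 156 mm wide (y) and 15 mm thick, one on the floor and one at the top; a web 6 mm thick runs between them, centred on the flange width.

The I-beam is on top of the table.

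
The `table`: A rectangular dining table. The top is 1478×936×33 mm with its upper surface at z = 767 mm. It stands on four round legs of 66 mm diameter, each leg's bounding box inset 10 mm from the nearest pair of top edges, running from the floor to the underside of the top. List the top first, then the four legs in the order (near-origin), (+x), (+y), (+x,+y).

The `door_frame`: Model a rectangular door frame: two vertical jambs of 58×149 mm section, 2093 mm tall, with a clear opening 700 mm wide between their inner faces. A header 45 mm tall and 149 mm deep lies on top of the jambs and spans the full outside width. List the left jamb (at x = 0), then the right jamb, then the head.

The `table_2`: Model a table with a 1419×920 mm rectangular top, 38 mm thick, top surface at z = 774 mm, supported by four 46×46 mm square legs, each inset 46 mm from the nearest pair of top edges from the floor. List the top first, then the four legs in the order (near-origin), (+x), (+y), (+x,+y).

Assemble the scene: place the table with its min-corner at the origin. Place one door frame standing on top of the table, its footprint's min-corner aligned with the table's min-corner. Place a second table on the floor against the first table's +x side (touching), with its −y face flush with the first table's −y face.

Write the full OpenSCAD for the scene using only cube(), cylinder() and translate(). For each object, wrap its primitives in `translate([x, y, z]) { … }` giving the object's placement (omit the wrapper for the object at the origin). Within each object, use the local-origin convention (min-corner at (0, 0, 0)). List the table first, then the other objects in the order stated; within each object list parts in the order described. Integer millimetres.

translate([0, 0, 734]) cube([1478, 936, 33]);
translate([43, 43, 0]) cylinder(h = 734, r = 33);
translate([1435, 43, 0]) cylinder(h = 734, r = 33);
translate([43, 893, 0]) cylinder(h = 734, r = 33);
translate([1435, 893, 0]) cylinder(h = 734, r = 33);
translate([0, 0, 767]) {
  cube([58, 149, 2093]);
  translate([758, 0, 0]) cube([58, 149, 2093]);
  translate([0, 0, 2093]) cube([816, 149, 45]);
}
translate([1478, 0, 0]) {
  translate([0, 0, 736]) cube([1419, 920, 38]);
  translate([46, 46, 0]) cube([46, 46, 736]);
  translate([1327, 46, 0]) cube([46, 46, 736]);
  translate([46, 828, 0]) cube([46, 46, 736]);
  translate([1327, 828, 0]) cube([46, 46, 736]);
}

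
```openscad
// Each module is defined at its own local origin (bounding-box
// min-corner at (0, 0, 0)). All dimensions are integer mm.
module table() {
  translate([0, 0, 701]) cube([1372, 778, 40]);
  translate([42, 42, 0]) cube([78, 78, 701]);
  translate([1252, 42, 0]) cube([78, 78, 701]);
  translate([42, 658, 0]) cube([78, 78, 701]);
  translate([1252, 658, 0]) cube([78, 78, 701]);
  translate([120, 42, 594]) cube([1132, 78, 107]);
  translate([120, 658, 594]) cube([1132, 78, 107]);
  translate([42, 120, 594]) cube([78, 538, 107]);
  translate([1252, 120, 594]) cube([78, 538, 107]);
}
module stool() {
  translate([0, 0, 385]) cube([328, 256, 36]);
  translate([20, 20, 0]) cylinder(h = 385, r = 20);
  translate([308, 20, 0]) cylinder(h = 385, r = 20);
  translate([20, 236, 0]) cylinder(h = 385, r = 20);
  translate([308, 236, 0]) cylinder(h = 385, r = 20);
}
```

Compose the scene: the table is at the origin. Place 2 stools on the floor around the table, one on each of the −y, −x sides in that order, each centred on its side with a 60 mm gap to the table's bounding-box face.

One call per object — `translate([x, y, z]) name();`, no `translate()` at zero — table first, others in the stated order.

table();
translate([522, -316, 0]) stool();
translate([-388, 261, 0]) stool();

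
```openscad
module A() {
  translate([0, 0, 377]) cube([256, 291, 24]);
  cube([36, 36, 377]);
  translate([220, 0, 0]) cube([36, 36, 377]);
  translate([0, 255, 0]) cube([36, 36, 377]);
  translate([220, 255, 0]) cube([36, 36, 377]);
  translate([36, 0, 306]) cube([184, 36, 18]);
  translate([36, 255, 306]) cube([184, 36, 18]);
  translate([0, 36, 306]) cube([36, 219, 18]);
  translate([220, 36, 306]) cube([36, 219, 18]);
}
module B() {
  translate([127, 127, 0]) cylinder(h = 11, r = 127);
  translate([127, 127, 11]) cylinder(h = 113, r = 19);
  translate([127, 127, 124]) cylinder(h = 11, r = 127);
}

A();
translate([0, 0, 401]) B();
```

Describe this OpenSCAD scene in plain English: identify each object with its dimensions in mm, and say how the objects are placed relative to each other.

A is a simple wooden stool: a rectangular seat 256 mm (x) by 291 mm (y), 24 mm thick, top face at z = 401 mm, on four square legs, each 36×36 mm in cross-section. The legs rest on z = 0, each flush with a corner of the seat. Four stretchers, 36 mm wide and 18 mm tall, connect adjacent legs with their undersides at z = 306 mm, each running between the inner faces of the legs it joins and aligned with the legs' outer faces on the other axis.

B is a spool: two coaxial disc flanges of radius 127 mm and thickness 11 mm, joined by a core cylinder of radius 19 mm and height 113 mm. The lower flange rests on z = 0 and the three cylinders share a vertical axis.

The spool is on top of the stool.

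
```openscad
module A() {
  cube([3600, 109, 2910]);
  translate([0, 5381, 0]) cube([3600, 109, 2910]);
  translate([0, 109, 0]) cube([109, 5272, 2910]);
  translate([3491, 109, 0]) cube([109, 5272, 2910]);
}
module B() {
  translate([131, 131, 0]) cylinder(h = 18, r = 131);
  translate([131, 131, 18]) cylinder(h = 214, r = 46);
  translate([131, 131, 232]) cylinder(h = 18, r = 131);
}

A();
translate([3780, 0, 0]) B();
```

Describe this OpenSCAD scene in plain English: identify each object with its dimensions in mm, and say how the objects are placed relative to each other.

A is a box-shaped house frame (walls only): outside footprint 3600×5490 mm, wall height 2910 mm, wall thickness 109 mm. The two y-facing walls run the full x-width; the two x-facing walls fit between the inner faces of the y-facing walls.

B is a spool: two coaxial disc flanges of radius 131 mm and thickness 18 mm, joined by a core cylinder of radius 46 mm and height 214 mm. The lower flange rests on z = 0 and the three cylinders share a vertical axis.

The spool is on the floor beside the house frame on its +x side.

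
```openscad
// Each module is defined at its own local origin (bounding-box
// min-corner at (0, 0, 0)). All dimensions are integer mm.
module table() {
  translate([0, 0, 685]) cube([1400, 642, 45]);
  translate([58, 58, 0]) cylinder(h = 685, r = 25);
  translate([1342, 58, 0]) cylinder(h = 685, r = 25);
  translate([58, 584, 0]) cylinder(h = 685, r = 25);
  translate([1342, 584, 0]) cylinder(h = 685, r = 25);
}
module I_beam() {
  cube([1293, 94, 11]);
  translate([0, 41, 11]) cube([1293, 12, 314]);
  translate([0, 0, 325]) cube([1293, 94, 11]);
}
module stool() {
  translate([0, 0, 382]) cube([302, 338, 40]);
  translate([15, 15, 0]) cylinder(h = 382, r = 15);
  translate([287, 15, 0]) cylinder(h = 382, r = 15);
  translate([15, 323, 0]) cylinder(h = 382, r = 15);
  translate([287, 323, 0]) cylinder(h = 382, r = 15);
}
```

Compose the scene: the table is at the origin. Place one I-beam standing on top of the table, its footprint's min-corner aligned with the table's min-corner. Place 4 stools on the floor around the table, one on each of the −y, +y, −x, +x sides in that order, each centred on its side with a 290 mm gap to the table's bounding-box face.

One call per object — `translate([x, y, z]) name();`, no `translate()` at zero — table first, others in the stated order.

table();
translate([0, 0, 730]) I_beam();
translate([549, -628, 0]) stool();
translate([549, 932, 0]) stool();
translate([-592, 152, 0]) stool();
translate([1690, 152, 0]) stool();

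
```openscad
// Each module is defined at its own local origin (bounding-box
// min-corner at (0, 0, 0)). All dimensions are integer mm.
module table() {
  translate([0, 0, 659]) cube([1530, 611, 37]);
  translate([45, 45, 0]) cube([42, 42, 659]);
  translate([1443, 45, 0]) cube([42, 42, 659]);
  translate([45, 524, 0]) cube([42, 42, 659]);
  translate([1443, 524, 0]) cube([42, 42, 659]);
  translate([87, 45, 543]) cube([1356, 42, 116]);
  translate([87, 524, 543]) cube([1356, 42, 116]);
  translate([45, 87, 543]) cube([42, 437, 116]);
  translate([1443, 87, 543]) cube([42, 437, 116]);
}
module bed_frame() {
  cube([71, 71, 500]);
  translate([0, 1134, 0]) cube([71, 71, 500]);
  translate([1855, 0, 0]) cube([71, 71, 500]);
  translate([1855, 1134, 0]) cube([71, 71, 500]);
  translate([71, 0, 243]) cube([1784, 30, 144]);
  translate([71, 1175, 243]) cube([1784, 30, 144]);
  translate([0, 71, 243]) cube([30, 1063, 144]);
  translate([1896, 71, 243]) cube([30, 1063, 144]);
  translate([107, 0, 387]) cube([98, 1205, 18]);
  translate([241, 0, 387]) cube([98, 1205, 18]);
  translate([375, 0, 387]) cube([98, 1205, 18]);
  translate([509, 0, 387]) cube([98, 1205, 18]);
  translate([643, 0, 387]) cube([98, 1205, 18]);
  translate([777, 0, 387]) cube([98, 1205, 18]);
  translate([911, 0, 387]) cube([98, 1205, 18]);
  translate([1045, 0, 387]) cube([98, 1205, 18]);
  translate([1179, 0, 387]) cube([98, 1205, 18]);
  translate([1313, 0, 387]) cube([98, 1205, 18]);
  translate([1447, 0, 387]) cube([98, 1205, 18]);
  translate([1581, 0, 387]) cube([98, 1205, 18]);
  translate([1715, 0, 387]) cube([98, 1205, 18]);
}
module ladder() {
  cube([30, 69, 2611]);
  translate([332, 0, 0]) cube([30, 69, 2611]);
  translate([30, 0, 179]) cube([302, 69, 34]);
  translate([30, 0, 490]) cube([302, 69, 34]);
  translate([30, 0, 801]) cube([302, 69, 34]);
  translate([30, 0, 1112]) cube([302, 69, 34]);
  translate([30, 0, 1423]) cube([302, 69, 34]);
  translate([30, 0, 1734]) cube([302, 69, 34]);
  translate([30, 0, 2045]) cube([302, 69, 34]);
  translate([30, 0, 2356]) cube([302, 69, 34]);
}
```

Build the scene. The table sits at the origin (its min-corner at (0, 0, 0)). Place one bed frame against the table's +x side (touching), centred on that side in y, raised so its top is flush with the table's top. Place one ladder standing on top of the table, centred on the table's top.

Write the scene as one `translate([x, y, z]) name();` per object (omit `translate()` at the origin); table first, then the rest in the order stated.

table();
translate([1530, -297, 196]) bed_frame();
translate([584, 271, 696]) ladder();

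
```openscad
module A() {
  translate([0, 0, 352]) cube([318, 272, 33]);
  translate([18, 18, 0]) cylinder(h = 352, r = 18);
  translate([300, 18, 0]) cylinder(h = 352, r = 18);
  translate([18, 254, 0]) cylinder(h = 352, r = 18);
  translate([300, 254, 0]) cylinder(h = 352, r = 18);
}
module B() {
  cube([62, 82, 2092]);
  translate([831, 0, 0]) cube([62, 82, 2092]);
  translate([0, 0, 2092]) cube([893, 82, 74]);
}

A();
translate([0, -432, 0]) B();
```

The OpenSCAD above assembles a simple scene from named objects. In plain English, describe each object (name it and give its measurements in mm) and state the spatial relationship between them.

A is a four-legged stool. The seat is 318×272 mm, 33 mm thick, top at z = 385 mm. It stands on four round legs, each 36 mm in diameter, from z = 0 to the seat underside, each leg's axis is inset half a diameter from the nearest pair of seat edges (so the leg's bounding box is flush with the corner).

B is a rectangular door frame: two vertical jambs of 62×82 mm section, 2092 mm tall, with a clear opening 769 mm wide between their inner faces. A header 74 mm tall and 82 mm deep lies on top of the jambs and spans the full outside width.

The door frame is on the floor beside the stool on its −y side.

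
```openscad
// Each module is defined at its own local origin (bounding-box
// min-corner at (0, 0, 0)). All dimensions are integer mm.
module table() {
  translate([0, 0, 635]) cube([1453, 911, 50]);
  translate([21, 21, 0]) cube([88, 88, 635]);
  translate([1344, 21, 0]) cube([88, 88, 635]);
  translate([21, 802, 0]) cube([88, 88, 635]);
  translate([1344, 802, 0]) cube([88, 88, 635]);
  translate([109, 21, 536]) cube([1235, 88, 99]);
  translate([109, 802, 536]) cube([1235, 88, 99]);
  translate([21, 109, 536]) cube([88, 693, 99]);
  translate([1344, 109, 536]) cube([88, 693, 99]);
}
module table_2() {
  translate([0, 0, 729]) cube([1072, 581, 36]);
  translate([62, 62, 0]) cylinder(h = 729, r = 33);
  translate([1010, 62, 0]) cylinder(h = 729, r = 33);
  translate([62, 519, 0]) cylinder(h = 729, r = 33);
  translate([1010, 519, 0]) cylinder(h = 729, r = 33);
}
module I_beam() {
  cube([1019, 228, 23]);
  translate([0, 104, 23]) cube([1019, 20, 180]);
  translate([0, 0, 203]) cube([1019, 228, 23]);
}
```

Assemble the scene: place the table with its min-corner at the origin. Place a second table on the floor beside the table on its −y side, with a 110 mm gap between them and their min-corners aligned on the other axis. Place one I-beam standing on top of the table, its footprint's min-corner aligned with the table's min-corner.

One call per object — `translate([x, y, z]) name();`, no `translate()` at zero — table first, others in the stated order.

table();
translate([0, -691, 0]) table_2();
translate([0, 0, 685]) I_beam();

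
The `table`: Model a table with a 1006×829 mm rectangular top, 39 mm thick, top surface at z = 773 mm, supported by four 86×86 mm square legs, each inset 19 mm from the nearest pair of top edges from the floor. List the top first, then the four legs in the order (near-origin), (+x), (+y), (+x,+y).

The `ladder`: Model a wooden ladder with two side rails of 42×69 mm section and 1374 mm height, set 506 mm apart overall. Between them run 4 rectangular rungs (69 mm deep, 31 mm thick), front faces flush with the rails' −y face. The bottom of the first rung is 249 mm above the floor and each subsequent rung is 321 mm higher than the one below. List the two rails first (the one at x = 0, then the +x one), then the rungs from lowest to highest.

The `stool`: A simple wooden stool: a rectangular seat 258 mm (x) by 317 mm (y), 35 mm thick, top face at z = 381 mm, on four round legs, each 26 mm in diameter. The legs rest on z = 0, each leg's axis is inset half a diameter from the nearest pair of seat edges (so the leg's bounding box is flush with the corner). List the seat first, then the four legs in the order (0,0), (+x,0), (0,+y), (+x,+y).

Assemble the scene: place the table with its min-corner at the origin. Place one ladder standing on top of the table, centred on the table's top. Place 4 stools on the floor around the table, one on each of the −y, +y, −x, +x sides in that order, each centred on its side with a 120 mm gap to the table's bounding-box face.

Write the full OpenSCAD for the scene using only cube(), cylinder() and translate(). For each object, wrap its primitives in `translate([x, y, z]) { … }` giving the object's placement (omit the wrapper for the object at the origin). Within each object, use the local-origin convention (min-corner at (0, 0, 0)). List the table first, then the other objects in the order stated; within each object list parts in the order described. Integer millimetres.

translate([0, 0, 734]) cube([1006, 829, 39]);
translate([19, 19, 0]) cube([86, 86, 734]);
translate([901, 19, 0]) cube([86, 86, 734]);
translate([19, 724, 0]) cube([86, 86, 734]);
translate([901, 724, 0]) cube([86, 86, 734]);
translate([250, 380, 773]) {
  cube([42, 69, 1374]);
  translate([464, 0, 0]) cube([42, 69, 1374]);
  translate([42, 0, 249]) cube([422, 69, 31]);
  translate([42, 0, 570]) cube([422, 69, 31]);
  translate([42, 0, 891]) cube([422, 69, 31]);
  translate([42, 0, 1212]) cube([422, 69, 31]);
}
translate([374, -437, 0]) {
  translate([0, 0, 346]) cube([258, 317, 35]);
  translate([13, 13, 0]) cylinder(h = 346, r = 13);
  translate([245, 13, 0]) cylinder(h = 346, r = 13);
  translate([13, 304, 0]) cylinder(h = 346, r = 13);
  translate([245, 304, 0]) cylinder(h = 346, r = 13);
}
translate([374, 949, 0]) {
  translate([0, 0, 346]) cube([258, 317, 35]);
  translate([13, 13, 0]) cylinder(h = 346, r = 13);
  translate([245, 13, 0]) cylinder(h = 346, r = 13);
  translate([13, 304, 0]) cylinder(h = 346, r = 13);
  translate([245, 304, 0]) cylinder(h = 346, r = 13);
}
translate([-378, 256, 0]) {
  translate([0, 0, 346]) cube([258, 317, 35]);
  translate([13, 13, 0]) cylinder(h = 346, r = 13);
  translate([245, 13, 0]) cylinder(h = 346, r = 13);
  translate([13, 304, 0]) cylinder(h = 346, r = 13);
  translate([245, 304, 0]) cylinder(h = 346, r = 13);
}
translate([1126, 256, 0]) {
  translate([0, 0, 346]) cube([258, 317, 35]);
  translate([13, 13, 0]) cylinder(h = 346, r = 13);
  translate([245, 13, 0]) cylinder(h = 346, r = 13);
  translate([13, 304, 0]) cylinder(h = 346, r = 13);
  translate([245, 304, 0]) cylinder(h = 346, r = 13);
}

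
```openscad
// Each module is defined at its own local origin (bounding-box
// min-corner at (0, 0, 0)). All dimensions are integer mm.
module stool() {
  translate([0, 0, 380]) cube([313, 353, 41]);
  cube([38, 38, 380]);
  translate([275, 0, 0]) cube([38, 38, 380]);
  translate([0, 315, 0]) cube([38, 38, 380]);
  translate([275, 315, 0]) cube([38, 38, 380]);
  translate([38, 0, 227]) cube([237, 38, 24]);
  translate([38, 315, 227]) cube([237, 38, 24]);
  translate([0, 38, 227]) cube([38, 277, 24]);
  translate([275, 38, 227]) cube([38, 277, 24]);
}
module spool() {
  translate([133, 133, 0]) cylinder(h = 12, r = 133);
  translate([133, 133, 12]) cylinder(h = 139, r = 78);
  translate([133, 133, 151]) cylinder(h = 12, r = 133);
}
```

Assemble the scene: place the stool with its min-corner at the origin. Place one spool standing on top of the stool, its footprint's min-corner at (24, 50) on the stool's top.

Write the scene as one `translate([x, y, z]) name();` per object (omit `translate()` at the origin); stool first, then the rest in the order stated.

stool();
translate([24, 50, 421]) spool();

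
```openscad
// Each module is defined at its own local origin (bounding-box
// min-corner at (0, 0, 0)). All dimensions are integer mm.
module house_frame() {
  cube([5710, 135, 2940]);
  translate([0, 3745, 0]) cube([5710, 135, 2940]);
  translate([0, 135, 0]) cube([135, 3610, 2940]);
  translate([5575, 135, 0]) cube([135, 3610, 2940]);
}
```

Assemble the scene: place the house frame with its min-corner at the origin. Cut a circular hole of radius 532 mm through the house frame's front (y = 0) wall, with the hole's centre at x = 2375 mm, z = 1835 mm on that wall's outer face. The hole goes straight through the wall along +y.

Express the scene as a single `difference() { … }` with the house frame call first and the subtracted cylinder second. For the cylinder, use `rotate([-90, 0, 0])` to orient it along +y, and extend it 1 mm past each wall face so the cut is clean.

difference() {
  house_frame();
  translate([2375, -1, 1835]) rotate([-90, 0, 0]) cylinder(h = 137, r = 532);
}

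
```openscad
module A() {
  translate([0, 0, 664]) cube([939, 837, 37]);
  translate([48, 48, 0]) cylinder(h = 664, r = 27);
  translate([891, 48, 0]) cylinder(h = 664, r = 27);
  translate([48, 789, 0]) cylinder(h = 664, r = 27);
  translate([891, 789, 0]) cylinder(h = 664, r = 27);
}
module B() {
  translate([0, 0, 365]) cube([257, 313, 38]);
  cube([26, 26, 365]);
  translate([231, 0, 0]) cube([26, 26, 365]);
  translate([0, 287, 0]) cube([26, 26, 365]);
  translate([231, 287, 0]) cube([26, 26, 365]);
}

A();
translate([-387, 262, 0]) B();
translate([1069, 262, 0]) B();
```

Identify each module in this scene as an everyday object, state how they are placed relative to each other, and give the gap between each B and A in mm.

Each stool's nearest face is 130 mm from the table's bounding box.

A is a table. B is a stool. Two stools sit around the table at the −x, +x sides. The gap between each stool and the table is 130 mm.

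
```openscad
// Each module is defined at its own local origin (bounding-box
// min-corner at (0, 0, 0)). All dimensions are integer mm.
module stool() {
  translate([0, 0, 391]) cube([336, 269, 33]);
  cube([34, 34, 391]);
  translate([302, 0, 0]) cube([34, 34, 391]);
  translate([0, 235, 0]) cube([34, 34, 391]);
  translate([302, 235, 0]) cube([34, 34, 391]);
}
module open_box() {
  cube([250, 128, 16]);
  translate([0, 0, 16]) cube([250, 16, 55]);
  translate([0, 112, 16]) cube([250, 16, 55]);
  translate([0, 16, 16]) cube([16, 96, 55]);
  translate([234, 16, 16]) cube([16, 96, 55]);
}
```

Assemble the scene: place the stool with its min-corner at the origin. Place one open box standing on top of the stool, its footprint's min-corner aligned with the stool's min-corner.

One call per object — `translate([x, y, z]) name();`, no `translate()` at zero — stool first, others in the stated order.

stool();
translate([0, 0, 424]) open_box();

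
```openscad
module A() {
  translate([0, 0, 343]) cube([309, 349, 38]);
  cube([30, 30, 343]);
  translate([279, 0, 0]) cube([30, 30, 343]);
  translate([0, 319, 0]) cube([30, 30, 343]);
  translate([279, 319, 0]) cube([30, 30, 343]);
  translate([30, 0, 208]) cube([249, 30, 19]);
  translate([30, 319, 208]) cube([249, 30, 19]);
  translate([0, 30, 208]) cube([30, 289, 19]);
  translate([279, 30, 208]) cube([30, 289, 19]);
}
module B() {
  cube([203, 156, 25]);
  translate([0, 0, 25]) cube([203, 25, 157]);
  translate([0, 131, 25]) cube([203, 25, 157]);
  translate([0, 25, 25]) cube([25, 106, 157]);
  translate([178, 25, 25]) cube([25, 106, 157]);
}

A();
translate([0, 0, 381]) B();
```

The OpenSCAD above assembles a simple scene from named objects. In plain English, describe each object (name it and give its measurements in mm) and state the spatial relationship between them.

A is a four-legged stool. The seat is 309×349 mm, 38 mm thick, top at z = 381 mm. It stands on four square legs, each 30×30 mm in cross-section, from z = 0 to the seat underside, each flush with a corner of the seat. Four stretchers, 30 mm wide and 19 mm tall, connect adjacent legs with their undersides at z = 208 mm, each running between the inner faces of the legs it joins and aligned with the legs' outer faces on the other axis.

B is an open storage box with external size 203×156×182 mm and wall thickness 25 mm (the base is also 25 mm thick). The base covers the whole footprint; the four walls stand on the base, with the y-facing walls full-width and the x-facing walls fitting between their inner faces.

The open box is on top of the stool.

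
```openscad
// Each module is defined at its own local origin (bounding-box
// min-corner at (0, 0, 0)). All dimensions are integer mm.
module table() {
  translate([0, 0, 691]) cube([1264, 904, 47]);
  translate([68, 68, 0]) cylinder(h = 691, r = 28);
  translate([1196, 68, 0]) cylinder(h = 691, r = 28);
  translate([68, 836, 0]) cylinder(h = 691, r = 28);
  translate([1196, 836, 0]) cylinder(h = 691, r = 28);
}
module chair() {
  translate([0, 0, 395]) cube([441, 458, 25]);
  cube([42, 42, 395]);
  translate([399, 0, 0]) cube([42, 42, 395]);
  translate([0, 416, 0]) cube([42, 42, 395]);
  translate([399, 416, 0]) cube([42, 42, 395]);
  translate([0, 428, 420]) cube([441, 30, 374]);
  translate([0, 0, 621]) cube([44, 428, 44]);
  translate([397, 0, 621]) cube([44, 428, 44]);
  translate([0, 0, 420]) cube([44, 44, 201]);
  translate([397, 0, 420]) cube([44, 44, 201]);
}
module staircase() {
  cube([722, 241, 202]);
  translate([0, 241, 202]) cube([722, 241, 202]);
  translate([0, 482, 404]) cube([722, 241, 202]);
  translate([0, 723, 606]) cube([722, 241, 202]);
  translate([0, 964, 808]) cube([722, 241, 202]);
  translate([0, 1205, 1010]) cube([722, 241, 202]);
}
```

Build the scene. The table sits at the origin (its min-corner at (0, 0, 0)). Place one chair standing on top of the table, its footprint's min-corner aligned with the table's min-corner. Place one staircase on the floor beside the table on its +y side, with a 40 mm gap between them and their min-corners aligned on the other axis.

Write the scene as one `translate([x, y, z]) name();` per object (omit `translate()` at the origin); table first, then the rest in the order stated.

table();
translate([0, 0, 738]) chair();
translate([0, 944, 0]) staircase();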